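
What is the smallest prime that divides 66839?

66839 is odd.
Digit sum 32, not divisible by 3.
Ends in 9: not divisible by 5.
7: 66839 = 7·9548 + 3
11: 66839 = 11·6076 + 3
13: 66839 = 13·5141 + 6
17: 66839 = 17·3931 + 12
19: 66839 = 19·3517 + 16
23: 66839 = 23·2906 + 1
29: 66839 = 29·2304 + 23
31: 66839 = 31·2156 + 3
37: 66839 = 37·1806 + 17
41: 66839 = 41·1630 + 9
43: 66839 = 43·1554 + 17
47: 66839 = 47·1422 + 5
53: 66839 = 53·1261 + 6
59: 66839 = 59·1132 + 51
61: 66839 = 61·1095 + 44
67: 66839 = 67·997 + 40
71: 66839 = 71·941 + 28
73: 66839 = 73·915 + 44
79: 66839 = 79·846 + 5
83: 66839 = 83·805 + 24
89: 66839 = 89·751

89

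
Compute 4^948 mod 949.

794

4^1 ≡ 4 (mod 949)
4^2 ≡ 4^2 = 16 ≡ 16 (mod 949)
4^4 ≡ 16^2 = 256 ≡ 256 (mod 949)
4^8 ≡ 256^2 = 65536 ≡ 55 (mod 949)
4^16 ≡ 55^2 = 3025 ≡ 178 (mod 949)
4^32 ≡ 178^2 = 31684 ≡ 367 (mod 949)
4^64 ≡ 367^2 = 134689 ≡ 880 (mod 949)
4^128 ≡ 880^2 = 774400 ≡ 16 (mod 949)
4^256 ≡ 16^2 = 256 ≡ 256 (mod 949)
4^512 ≡ 256^2 = 65536 ≡ 55 (mod 949)
948 = 512 + 256 + 128 + 32 + 16 + 4 in binary powers of 2.
So 4^948 ≡ 55 · 256 · 16 · 367 · 178 · 256 ≡ 794 (mod 949).
Since 794 ≠ 1, base 4 is a Fermat witness: 949 is composite.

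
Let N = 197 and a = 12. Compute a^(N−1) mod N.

1

12^1 ≡ 12 (mod 197)
12^2 ≡ 12^2 = 144 ≡ 144 (mod 197)
12^4 ≡ 144^2 = 20736 ≡ 51 (mod 197)
12^8 ≡ 51^2 = 2601 ≡ 40 (mod 197)
12^16 ≡ 40^2 = 1600 ≡ 24 (mod 197)
12^32 ≡ 24^2 = 576 ≡ 182 (mod 197)
12^64 ≡ 182^2 = 33124 ≡ 28 (mod 197)
12^128 ≡ 28^2 = 784 ≡ 193 (mod 197)
196 = 128 + 64 + 4 in binary powers of 2.
So 12^196 ≡ 193 · 28 · 51 ≡ 1 (mod 197).
Since the result is 1, base 12 gives no evidence that 197 is composite.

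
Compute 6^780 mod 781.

375

6^1 ≡ 6 (mod 781)
6^2 ≡ 6^2 = 36 ≡ 36 (mod 781)
6^4 ≡ 36^2 = 1296 ≡ 515 (mod 781)
6^8 ≡ 515^2 = 265225 ≡ 466 (mod 781)
6^16 ≡ 466^2 = 217156 ≡ 38 (mod 781)
6^32 ≡ 38^2 = 1444 ≡ 663 (mod 781)
6^64 ≡ 663^2 = 439569 ≡ 647 (mod 781)
6^128 ≡ 647^2 = 418609 ≡ 774 (mod 781)
6^256 ≡ 774^2 = 599076 ≡ 49 (mod 781)
6^512 ≡ 49^2 = 2401 ≡ 58 (mod 781)
780 = 512 + 256 + 8 + 4 in binary powers of 2.
So 6^780 ≡ 58 · 49 · 466 · 515 ≡ 375 (mod 781).
Since 375 ≠ 1, base 6 is a Fermat witness: 781 is composite.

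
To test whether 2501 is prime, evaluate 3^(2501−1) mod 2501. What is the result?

245

3^1 ≡ 3 (mod 2501)
3^2 ≡ 3^2 = 9 ≡ 9 (mod 2501)
3^4 ≡ 9^2 = 81 ≡ 81 (mod 2501)
3^8 ≡ 81^2 = 6561 ≡ 1559 (mod 2501)
3^16 ≡ 1559^2 = 2430481 ≡ 2010 (mod 2501)
3^32 ≡ 2010^2 = 4040100 ≡ 985 (mod 2501)
3^64 ≡ 985^2 = 970225 ≡ 2338 (mod 2501)
3^128 ≡ 2338^2 = 5466244 ≡ 1559 (mod 2501)
3^256 ≡ 1559^2 = 2430481 ≡ 2010 (mod 2501)
3^512 ≡ 2010^2 = 4040100 ≡ 985 (mod 2501)
3^1024 ≡ 985^2 = 970225 ≡ 2338 (mod 2501)
3^2048 ≡ 2338^2 = 5466244 ≡ 1559 (mod 2501)
2500 = 2048 + 256 + 128 + 64 + 4 in binary powers of 2.
So 3^2500 ≡ 1559 · 2010 · 1559 · 2338 · 81 ≡ 245 (mod 2501).
Since 245 ≠ 1, base 3 is a Fermat witness: 2501 is composite.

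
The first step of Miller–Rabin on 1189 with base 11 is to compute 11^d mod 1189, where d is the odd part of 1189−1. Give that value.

1189 − 1 = 1188 = 2^2 · 297, so d = 297.
11^1 ≡ 11 (mod 1189)
11^2 ≡ 11^2 = 121 ≡ 121 (mod 1189)
11^4 ≡ 121^2 = 14641 ≡ 373 (mod 1189)
11^8 ≡ 373^2 = 139129 ≡ 16 (mod 1189)
11^16 ≡ 16^2 = 256 ≡ 256 (mod 1189)
11^32 ≡ 256^2 = 65536 ≡ 141 (mod 1189)
11^64 ≡ 141^2 = 19881 ≡ 857 (mod 1189)
11^128 ≡ 857^2 = 734449 ≡ 836 (mod 1189)
11^256 ≡ 836^2 = 698896 ≡ 953 (mod 1189)
297 = 256 + 32 + 8 + 1 in binary powers of 2.
So 11^297 ≡ 953 · 141 · 16 · 11 ≡ 438 (mod 1189).
Squaring chain: 438 → 415; never reaches −1, so base 11 is a Miller–Rabin witness that 1189 is composite.

438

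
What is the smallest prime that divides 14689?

37

14689 is odd.
Digit sum 28, not divisible by 3.
Ends in 9: not divisible by 5.
7: 14689 = 7·2098 + 3
11: 14689 = 11·1335 + 4
13: 14689 = 13·1129 + 12
17: 14689 = 17·864 + 1
19: 14689 = 19·773 + 2
23: 14689 = 23·638 + 15
29: 14689 = 29·506 + 15
31: 14689 = 31·473 + 26
37: 14689 = 37·397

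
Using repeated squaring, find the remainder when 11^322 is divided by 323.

11^1 ≡ 11 (mod 323)
11^2 ≡ 11^2 = 121 ≡ 121 (mod 323)
11^4 ≡ 121^2 = 14641 ≡ 106 (mod 323)
11^8 ≡ 106^2 = 11236 ≡ 254 (mod 323)
11^16 ≡ 254^2 = 64516 ≡ 239 (mod 323)
11^32 ≡ 239^2 = 57121 ≡ 273 (mod 323)
11^64 ≡ 273^2 = 74529 ≡ 239 (mod 323)
11^128 ≡ 239^2 = 57121 ≡ 273 (mod 323)
11^256 ≡ 273^2 = 74529 ≡ 239 (mod 323)
322 = 256 + 64 + 2 in binary powers of 2.
So 11^322 ≡ 239 · 239 · 121 ≡ 87 (mod 323).
Since 87 ≠ 1, base 11 is a Fermat witness: 323 is composite.

87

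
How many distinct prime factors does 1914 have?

1914 = 2 · 957
957 = 3 · 319
319 = 11 · 29
1914 = 2 · 3 · 11 · 29, which has 4 distinct prime factors.

4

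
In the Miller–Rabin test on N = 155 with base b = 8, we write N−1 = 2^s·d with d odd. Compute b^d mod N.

155 − 1 = 154 = 2^1 · 77, so d = 77.
8^1 ≡ 8 (mod 155)
8^2 ≡ 8^2 = 64 ≡ 64 (mod 155)
8^4 ≡ 64^2 = 4096 ≡ 66 (mod 155)
8^8 ≡ 66^2 = 4356 ≡ 16 (mod 155)
8^16 ≡ 16^2 = 256 ≡ 101 (mod 155)
8^32 ≡ 101^2 = 10201 ≡ 126 (mod 155)
8^64 ≡ 126^2 = 15876 ≡ 66 (mod 155)
77 = 64 + 8 + 4 + 1 in binary powers of 2.
So 8^77 ≡ 66 · 16 · 66 · 8 ≡ 33 (mod 155).
Squaring chain: 33; never reaches −1, so base 8 is a Miller–Rabin witness that 155 is composite.

33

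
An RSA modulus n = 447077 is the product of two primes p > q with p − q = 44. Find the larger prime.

691

Since p = q + 44, we have 447077 = q(q + 44), so q² + 44q − 447077 = 0.
Discriminant: 44² + 4·447077 = 1936 + 1788308 = 1790244; √1790244 = 1338.
q = (−44 + 1338)/2 = 647, and p = q + 44 = 691.
Check: 647 · 691 = 447077.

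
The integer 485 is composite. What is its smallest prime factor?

485 is odd.
Digit sum 17, not divisible by 3.
Ends in 5: divisible by 5.

5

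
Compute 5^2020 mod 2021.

5^1 ≡ 5 (mod 2021)
5^2 ≡ 5^2 = 25 ≡ 25 (mod 2021)
5^4 ≡ 25^2 = 625 ≡ 625 (mod 2021)
5^8 ≡ 625^2 = 390625 ≡ 572 (mod 2021)
5^16 ≡ 572^2 = 327184 ≡ 1803 (mod 2021)
5^32 ≡ 1803^2 = 3250809 ≡ 1041 (mod 2021)
5^64 ≡ 1041^2 = 1083681 ≡ 425 (mod 2021)
5^128 ≡ 425^2 = 180625 ≡ 756 (mod 2021)
5^256 ≡ 756^2 = 571536 ≡ 1614 (mod 2021)
5^512 ≡ 1614^2 = 2604996 ≡ 1948 (mod 2021)
5^1024 ≡ 1948^2 = 3794704 ≡ 1287 (mod 2021)
2020 = 1024 + 512 + 256 + 128 + 64 + 32 + 4 in binary powers of 2.
So 5^2020 ≡ 1287 · 1948 · 1614 · 756 · 425 · 1041 · 625 ≡ 883 (mod 2021).
Since 883 ≠ 1, base 5 is a Fermat witness: 2021 is composite.

883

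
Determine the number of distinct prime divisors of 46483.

3

46483 = 23 · 2021
2021 = 43 · 47
46483 = 23 · 43 · 47, which has 3 distinct prime factors.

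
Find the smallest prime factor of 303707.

303707 is odd.
Digit sum 20, not divisible by 3.
Ends in 7: not divisible by 5.
7: 303707 = 7·43386 + 5
11: 303707 = 11·27609 + 8
13: 303707 = 13·23362 + 1
17: 303707 = 17·17865 + 2
19: 303707 = 19·15984 + 11
23: 303707 = 23·13204 + 15
29: 303707 = 29·10472 + 19
31: 303707 = 31·9797

31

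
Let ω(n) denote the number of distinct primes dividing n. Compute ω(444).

444 = 2^2 · 111
111 = 3 · 37
444 = 2^2 · 3 · 37, which has 3 distinct prime factors.

3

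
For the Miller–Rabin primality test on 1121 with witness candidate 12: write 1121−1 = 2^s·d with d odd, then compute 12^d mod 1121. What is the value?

1121 − 1 = 1120 = 2^5 · 35, so d = 35.
12^1 ≡ 12 (mod 1121)
12^2 ≡ 12^2 = 144 ≡ 144 (mod 1121)
12^4 ≡ 144^2 = 20736 ≡ 558 (mod 1121)
12^8 ≡ 558^2 = 311364 ≡ 847 (mod 1121)
12^16 ≡ 847^2 = 717409 ≡ 1090 (mod 1121)
12^32 ≡ 1090^2 = 1188100 ≡ 961 (mod 1121)
35 = 32 + 2 + 1 in binary powers of 2.
So 12^35 ≡ 961 · 144 · 12 ≡ 407 (mod 1121).
Squaring chain: 407 → 862 → 942 → 653 → 429; never reaches −1, so base 12 is a Miller–Rabin witness that 1121 is composite.

407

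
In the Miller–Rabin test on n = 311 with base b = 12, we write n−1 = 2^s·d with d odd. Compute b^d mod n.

311 − 1 = 310 = 2^1 · 155, so d = 155.
12^1 ≡ 12 (mod 311)
12^2 ≡ 12^2 = 144 ≡ 144 (mod 311)
12^4 ≡ 144^2 = 20736 ≡ 210 (mod 311)
12^8 ≡ 210^2 = 44100 ≡ 249 (mod 311)
12^16 ≡ 249^2 = 62001 ≡ 112 (mod 311)
12^32 ≡ 112^2 = 12544 ≡ 104 (mod 311)
12^64 ≡ 104^2 = 10816 ≡ 242 (mod 311)
12^128 ≡ 242^2 = 58564 ≡ 96 (mod 311)
155 = 128 + 16 + 8 + 2 + 1 in binary powers of 2.
So 12^155 ≡ 96 · 112 · 249 · 144 · 12 ≡ 1 (mod 311).
Since 12^d ≡ 1 (mod 311), base 12 does not prove 311 composite.

1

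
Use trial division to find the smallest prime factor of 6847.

41

6847 is odd.
Digit sum 25, not divisible by 3.
Ends in 7: not divisible by 5.
7: 6847 = 7·978 + 1
11: 6847 = 11·622 + 5
13: 6847 = 13·526 + 9
17: 6847 = 17·402 + 13
19: 6847 = 19·360 + 7
23: 6847 = 23·297 + 16
29: 6847 = 29·236 + 3
31: 6847 = 31·220 + 27
37: 6847 = 37·185 + 2
41: 6847 = 41·167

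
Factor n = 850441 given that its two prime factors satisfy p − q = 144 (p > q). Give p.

997

Since p = q + 144, we have 850441 = q(q + 144), so q² + 144q − 850441 = 0.
Discriminant: 144² + 4·850441 = 20736 + 3401764 = 3422500; √3422500 = 1850.
q = (−144 + 1850)/2 = 853, and p = q + 144 = 997.
Check: 853 · 997 = 850441.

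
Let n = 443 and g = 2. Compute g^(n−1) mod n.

1

2^1 ≡ 2 (mod 443)
2^2 ≡ 2^2 = 4 ≡ 4 (mod 443)
2^4 ≡ 4^2 = 16 ≡ 16 (mod 443)
2^8 ≡ 16^2 = 256 ≡ 256 (mod 443)
2^16 ≡ 256^2 = 65536 ≡ 415 (mod 443)
2^32 ≡ 415^2 = 172225 ≡ 341 (mod 443)
2^64 ≡ 341^2 = 116281 ≡ 215 (mod 443)
2^128 ≡ 215^2 = 46225 ≡ 153 (mod 443)
2^256 ≡ 153^2 = 23409 ≡ 373 (mod 443)
442 = 256 + 128 + 32 + 16 + 8 + 2 in binary powers of 2.
So 2^442 ≡ 373 · 153 · 341 · 415 · 256 · 4 ≡ 1 (mod 443).
Since the result is 1, base 2 gives no evidence that 443 is composite.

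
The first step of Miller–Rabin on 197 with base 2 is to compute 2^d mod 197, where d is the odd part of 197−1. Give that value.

197 − 1 = 196 = 2^2 · 49, so d = 49.
2^1 ≡ 2 (mod 197)
2^2 ≡ 2^2 = 4 ≡ 4 (mod 197)
2^4 ≡ 4^2 = 16 ≡ 16 (mod 197)
2^8 ≡ 16^2 = 256 ≡ 59 (mod 197)
2^16 ≡ 59^2 = 3481 ≡ 132 (mod 197)
2^32 ≡ 132^2 = 17424 ≡ 88 (mod 197)
49 = 32 + 16 + 1 in binary powers of 2.
So 2^49 ≡ 88 · 132 · 2 ≡ 183 (mod 197).
Squaring chain: 183 → 196; reaches −1, so base 2 does not prove 197 composite.

183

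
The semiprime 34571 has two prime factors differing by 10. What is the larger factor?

Since p = q + 10, we have 34571 = q(q + 10), so q² + 10q − 34571 = 0.
Discriminant: 10² + 4·34571 = 100 + 138284 = 138384; √138384 = 372.
q = (−10 + 372)/2 = 181, and p = q + 10 = 191.
Check: 181 · 191 = 34571.

191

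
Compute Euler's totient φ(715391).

Factor: 715391 = 43 · 127 · 131.
φ(715391) = (43−1) · (127−1) · (131−1) = 42 · 126 · 130 = 687960.

687960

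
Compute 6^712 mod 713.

87

6^1 ≡ 6 (mod 713)
6^2 ≡ 6^2 = 36 ≡ 36 (mod 713)
6^4 ≡ 36^2 = 1296 ≡ 583 (mod 713)
6^8 ≡ 583^2 = 339889 ≡ 501 (mod 713)
6^16 ≡ 501^2 = 251001 ≡ 25 (mod 713)
6^32 ≡ 25^2 = 625 ≡ 625 (mod 713)
6^64 ≡ 625^2 = 390625 ≡ 614 (mod 713)
6^128 ≡ 614^2 = 376996 ≡ 532 (mod 713)
6^256 ≡ 532^2 = 283024 ≡ 676 (mod 713)
6^512 ≡ 676^2 = 456976 ≡ 656 (mod 713)
712 = 512 + 128 + 64 + 8 in binary powers of 2.
So 6^712 ≡ 656 · 532 · 614 · 501 ≡ 87 (mod 713).
Since 87 ≠ 1, base 6 is a Fermat witness: 713 is composite.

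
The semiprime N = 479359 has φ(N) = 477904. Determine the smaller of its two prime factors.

φ(n) = (p−1)(q−1) = n − (p+q) + 1, so p + q = 479359 − 477904 + 1 = 1456.
p and q are the roots of t² − 1456t + 479359 = 0.
Discriminant: 1456² − 4·479359 = 2119936 − 1917436 = 202500; √202500 = 450.
q = (1456 − 450)/2 = 503, p = (1456 + 450)/2 = 953.
Check: 503 · 953 = 479359.

503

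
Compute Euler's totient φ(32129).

30096

Factor: 32129 = 19^2 · 89.
φ(32129) = 19^1·(19−1) · (89−1) = 342 · 88 = 30096.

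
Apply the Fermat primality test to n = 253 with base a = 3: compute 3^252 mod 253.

31

3^1 ≡ 3 (mod 253)
3^2 ≡ 3^2 = 9 ≡ 9 (mod 253)
3^4 ≡ 9^2 = 81 ≡ 81 (mod 253)
3^8 ≡ 81^2 = 6561 ≡ 236 (mod 253)
3^16 ≡ 236^2 = 55696 ≡ 36 (mod 253)
3^32 ≡ 36^2 = 1296 ≡ 31 (mod 253)
3^64 ≡ 31^2 = 961 ≡ 202 (mod 253)
3^128 ≡ 202^2 = 40804 ≡ 71 (mod 253)
252 = 128 + 64 + 32 + 16 + 8 + 4 in binary powers of 2.
So 3^252 ≡ 71 · 202 · 31 · 36 · 236 · 81 ≡ 31 (mod 253).
Since 31 ≠ 1, base 3 is a Fermat witness: 253 is composite.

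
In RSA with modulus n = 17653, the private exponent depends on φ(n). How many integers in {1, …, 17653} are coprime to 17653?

17388

Factor: 17653 = 127 · 139.
φ(17653) = (127−1) · (139−1) = 126 · 138 = 17388.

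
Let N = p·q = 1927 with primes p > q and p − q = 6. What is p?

Since p = q + 6, we have 1927 = q(q + 6), so q² + 6q − 1927 = 0.
Discriminant: 6² + 4·1927 = 36 + 7708 = 7744; √7744 = 88.
q = (−6 + 88)/2 = 41, and p = q + 6 = 47.
Check: 41 · 47 = 1927.

47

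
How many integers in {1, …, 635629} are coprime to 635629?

Factor: 635629 = 53 · 67 · 179.
φ(635629) = (53−1) · (67−1) · (179−1) = 52 · 66 · 178 = 610896.

610896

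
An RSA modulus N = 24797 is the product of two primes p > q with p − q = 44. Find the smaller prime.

Since p = q + 44, we have 24797 = q(q + 44), so q² + 44q − 24797 = 0.
Discriminant: 44² + 4·24797 = 1936 + 99188 = 101124; √101124 = 318.
q = (−44 + 318)/2 = 137, and p = q + 44 = 181.
Check: 137 · 181 = 24797.

137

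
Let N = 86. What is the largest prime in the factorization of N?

86 = 2 · 43
43 is prime.
So 86 = 2 · 43; the largest prime factor is 43.

43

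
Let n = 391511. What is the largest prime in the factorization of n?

391511 = 53 · 7387
7387 = 83 · 89
89 is prime.
So 391511 = 53 · 83 · 89; the largest prime factor is 89.

89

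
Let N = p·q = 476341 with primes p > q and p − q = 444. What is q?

Since p = q + 444, we have 476341 = q(q + 444), so q² + 444q − 476341 = 0.
Discriminant: 444² + 4·476341 = 197136 + 1905364 = 2102500; √2102500 = 1450.
q = (−444 + 1450)/2 = 503, and p = q + 444 = 947.
Check: 503 · 947 = 476341.

503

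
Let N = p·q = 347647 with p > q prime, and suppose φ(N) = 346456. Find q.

509

φ(n) = (p−1)(q−1) = n − (p+q) + 1, so p + q = 347647 − 346456 + 1 = 1192.
p and q are the roots of t² − 1192t + 347647 = 0.
Discriminant: 1192² − 4·347647 = 1420864 − 1390588 = 30276; √30276 = 174.
q = (1192 − 174)/2 = 509, p = (1192 + 174)/2 = 683.
Check: 509 · 683 = 347647.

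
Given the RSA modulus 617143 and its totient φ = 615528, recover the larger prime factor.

997

φ(n) = (p−1)(q−1) = n − (p+q) + 1, so p + q = 617143 − 615528 + 1 = 1616.
p and q are the roots of t² − 1616t + 617143 = 0.
Discriminant: 1616² − 4·617143 = 2611456 − 2468572 = 142884; √142884 = 378.
q = (1616 − 378)/2 = 619, p = (1616 + 378)/2 = 997.
Check: 619 · 997 = 617143.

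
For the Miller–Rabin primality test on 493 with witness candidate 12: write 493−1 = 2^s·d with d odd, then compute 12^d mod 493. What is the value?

278

493 − 1 = 492 = 2^2 · 123, so d = 123.
12^1 ≡ 12 (mod 493)
12^2 ≡ 12^2 = 144 ≡ 144 (mod 493)
12^4 ≡ 144^2 = 20736 ≡ 30 (mod 493)
12^8 ≡ 30^2 = 900 ≡ 407 (mod 493)
12^16 ≡ 407^2 = 165649 ≡ 1 (mod 493)
12^32 ≡ 1^2 = 1 ≡ 1 (mod 493)
12^64 ≡ 1^2 = 1 ≡ 1 (mod 493)
123 = 64 + 32 + 16 + 8 + 2 + 1 in binary powers of 2.
So 12^123 ≡ 1 · 1 · 1 · 407 · 144 · 12 ≡ 278 (mod 493).
Squaring chain: 278 → 376; never reaches −1, so base 12 is a Miller–Rabin witness that 493 is composite.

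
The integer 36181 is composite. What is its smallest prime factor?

36181 is odd.
Digit sum 19, not divisible by 3.
Ends in 1: not divisible by 5.
7: 36181 = 7·5168 + 5
11: 36181 = 11·3289 + 2
13: 36181 = 13·2783 + 2
17: 36181 = 17·2128 + 5
19: 36181 = 19·1904 + 5
23: 36181 = 23·1573 + 2
29: 36181 = 29·1247 + 18
31: 36181 = 31·1167 + 4
37: 36181 = 37·977 + 32
41: 36181 = 41·882 + 19
43: 36181 = 43·841 + 18
47: 36181 = 47·769 + 38
53: 36181 = 53·682 + 35
59: 36181 = 59·613 + 14
61: 36181 = 61·593 + 8
67: 36181 = 67·540 + 1
71: 36181 = 71·509 + 42
73: 36181 = 73·495 + 46
79: 36181 = 79·457 + 78
83: 36181 = 83·435 + 76
89: 36181 = 89·406 + 47
97: 36181 = 97·373

97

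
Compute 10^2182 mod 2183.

10^1 ≡ 10 (mod 2183)
10^2 ≡ 10^2 = 100 ≡ 100 (mod 2183)
10^4 ≡ 100^2 = 10000 ≡ 1268 (mod 2183)
10^8 ≡ 1268^2 = 1607824 ≡ 1136 (mod 2183)
10^16 ≡ 1136^2 = 1290496 ≡ 343 (mod 2183)
10^32 ≡ 343^2 = 117649 ≡ 1950 (mod 2183)
10^64 ≡ 1950^2 = 3802500 ≡ 1897 (mod 2183)
10^128 ≡ 1897^2 = 3598609 ≡ 1025 (mod 2183)
10^256 ≡ 1025^2 = 1050625 ≡ 602 (mod 2183)
10^512 ≡ 602^2 = 362404 ≡ 26 (mod 2183)
10^1024 ≡ 26^2 = 676 ≡ 676 (mod 2183)
10^2048 ≡ 676^2 = 456976 ≡ 729 (mod 2183)
2182 = 2048 + 128 + 4 + 2 in binary powers of 2.
So 10^2182 ≡ 729 · 1025 · 1268 · 100 ≡ 972 (mod 2183).
Since 972 ≠ 1, base 10 is a Fermat witness: 2183 is composite.

972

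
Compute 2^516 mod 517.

460

2^1 ≡ 2 (mod 517)
2^2 ≡ 2^2 = 4 ≡ 4 (mod 517)
2^4 ≡ 4^2 = 16 ≡ 16 (mod 517)
2^8 ≡ 16^2 = 256 ≡ 256 (mod 517)
2^16 ≡ 256^2 = 65536 ≡ 394 (mod 517)
2^32 ≡ 394^2 = 155236 ≡ 136 (mod 517)
2^64 ≡ 136^2 = 18496 ≡ 401 (mod 517)
2^128 ≡ 401^2 = 160801 ≡ 14 (mod 517)
2^256 ≡ 14^2 = 196 ≡ 196 (mod 517)
2^512 ≡ 196^2 = 38416 ≡ 158 (mod 517)
516 = 512 + 4 in binary powers of 2.
So 2^516 ≡ 158 · 16 ≡ 460 (mod 517).
Since 460 ≠ 1, base 2 is a Fermat witness: 517 is composite.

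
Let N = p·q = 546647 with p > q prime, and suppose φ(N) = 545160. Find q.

661

φ(n) = (p−1)(q−1) = n − (p+q) + 1, so p + q = 546647 − 545160 + 1 = 1488.
p and q are the roots of t² − 1488t + 546647 = 0.
Discriminant: 1488² − 4·546647 = 2214144 − 2186588 = 27556; √27556 = 166.
q = (1488 − 166)/2 = 661, p = (1488 + 166)/2 = 827.
Check: 661 · 827 = 546647.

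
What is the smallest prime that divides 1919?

19

1919 is odd.
Digit sum 20, not divisible by 3.
Ends in 9: not divisible by 5.
7: 1919 = 7·274 + 1
11: 1919 = 11·174 + 5
13: 1919 = 13·147 + 8
17: 1919 = 17·112 + 15
19: 1919 = 19·101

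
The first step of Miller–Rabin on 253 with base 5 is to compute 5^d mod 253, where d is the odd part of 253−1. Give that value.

253 − 1 = 252 = 2^2 · 63, so d = 63.
5^1 ≡ 5 (mod 253)
5^2 ≡ 5^2 = 25 ≡ 25 (mod 253)
5^4 ≡ 25^2 = 625 ≡ 119 (mod 253)
5^8 ≡ 119^2 = 14161 ≡ 246 (mod 253)
5^16 ≡ 246^2 = 60516 ≡ 49 (mod 253)
5^32 ≡ 49^2 = 2401 ≡ 124 (mod 253)
63 = 32 + 16 + 8 + 4 + 2 + 1 in binary powers of 2.
So 5^63 ≡ 124 · 49 · 246 · 119 · 25 · 5 ≡ 191 (mod 253).
Squaring chain: 191 → 49; never reaches −1, so base 5 is a Miller–Rabin witness that 253 is composite.

191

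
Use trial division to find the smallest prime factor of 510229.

31

510229 is odd.
Digit sum 19, not divisible by 3.
Ends in 9: not divisible by 5.
7: 510229 = 7·72889 + 6
11: 510229 = 11·46384 + 5
13: 510229 = 13·39248 + 5
17: 510229 = 17·30013 + 8
19: 510229 = 19·26854 + 3
23: 510229 = 23·22183 + 20
29: 510229 = 29·17594 + 3
31: 510229 = 31·16459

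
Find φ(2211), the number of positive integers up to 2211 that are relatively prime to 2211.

1320

Factor: 2211 = 3 · 11 · 67.
φ(2211) = (3−1) · (11−1) · (67−1) = 2 · 10 · 66 = 1320.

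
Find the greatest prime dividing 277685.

79

277685 = 5 · 55537
55537 = 19 · 2923
2923 = 37 · 79
79 is prime.
So 277685 = 5 · 19 · 37 · 79; the largest prime factor is 79.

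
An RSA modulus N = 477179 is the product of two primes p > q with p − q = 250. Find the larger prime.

Since p = q + 250, we have 477179 = q(q + 250), so q² + 250q − 477179 = 0.
Discriminant: 250² + 4·477179 = 62500 + 1908716 = 1971216; √1971216 = 1404.
q = (−250 + 1404)/2 = 577, and p = q + 250 = 827.
Check: 577 · 827 = 477179.

827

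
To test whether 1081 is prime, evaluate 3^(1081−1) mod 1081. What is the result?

768

3^1 ≡ 3 (mod 1081)
3^2 ≡ 3^2 = 9 ≡ 9 (mod 1081)
3^4 ≡ 9^2 = 81 ≡ 81 (mod 1081)
3^8 ≡ 81^2 = 6561 ≡ 75 (mod 1081)
3^16 ≡ 75^2 = 5625 ≡ 220 (mod 1081)
3^32 ≡ 220^2 = 48400 ≡ 836 (mod 1081)
3^64 ≡ 836^2 = 698896 ≡ 570 (mod 1081)
3^128 ≡ 570^2 = 324900 ≡ 600 (mod 1081)
3^256 ≡ 600^2 = 360000 ≡ 27 (mod 1081)
3^512 ≡ 27^2 = 729 ≡ 729 (mod 1081)
3^1024 ≡ 729^2 = 531441 ≡ 670 (mod 1081)
1080 = 1024 + 32 + 16 + 8 in binary powers of 2.
So 3^1080 ≡ 670 · 836 · 220 · 75 ≡ 768 (mod 1081).
Since 768 ≠ 1, base 3 is a Fermat witness: 1081 is composite.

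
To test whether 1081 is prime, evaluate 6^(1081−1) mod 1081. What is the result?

243

6^1 ≡ 6 (mod 1081)
6^2 ≡ 6^2 = 36 ≡ 36 (mod 1081)
6^4 ≡ 36^2 = 1296 ≡ 215 (mod 1081)
6^8 ≡ 215^2 = 46225 ≡ 823 (mod 1081)
6^16 ≡ 823^2 = 677329 ≡ 623 (mod 1081)
6^32 ≡ 623^2 = 388129 ≡ 50 (mod 1081)
6^64 ≡ 50^2 = 2500 ≡ 338 (mod 1081)
6^128 ≡ 338^2 = 114244 ≡ 739 (mod 1081)
6^256 ≡ 739^2 = 546121 ≡ 216 (mod 1081)
6^512 ≡ 216^2 = 46656 ≡ 173 (mod 1081)
6^1024 ≡ 173^2 = 29929 ≡ 742 (mod 1081)
1080 = 1024 + 32 + 16 + 8 in binary powers of 2.
So 6^1080 ≡ 742 · 50 · 623 · 823 ≡ 243 (mod 1081).
Since 243 ≠ 1, base 6 is a Fermat witness: 1081 is composite.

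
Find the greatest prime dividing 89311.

67

89311 = 31 · 2881
2881 = 43 · 67
67 is prime.
So 89311 = 31 · 43 · 67; the largest prime factor is 67.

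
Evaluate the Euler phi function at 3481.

Factor: 3481 = 59^2.
φ(3481) = 59^1·(59−1) = 3422.

3422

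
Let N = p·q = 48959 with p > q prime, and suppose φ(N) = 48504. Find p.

φ(n) = (p−1)(q−1) = n − (p+q) + 1, so p + q = 48959 − 48504 + 1 = 456.
p and q are the roots of t² − 456t + 48959 = 0.
Discriminant: 456² − 4·48959 = 207936 − 195836 = 12100; √12100 = 110.
q = (456 − 110)/2 = 173, p = (456 + 110)/2 = 283.
Check: 173 · 283 = 48959.

283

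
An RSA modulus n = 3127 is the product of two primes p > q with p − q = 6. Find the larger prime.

Since p = q + 6, we have 3127 = q(q + 6), so q² + 6q − 3127 = 0.
Discriminant: 6² + 4·3127 = 36 + 12508 = 12544; √12544 = 112.
q = (−6 + 112)/2 = 53, and p = q + 6 = 59.
Check: 53 · 59 = 3127.

59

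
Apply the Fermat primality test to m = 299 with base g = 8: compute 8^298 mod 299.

77

8^1 ≡ 8 (mod 299)
8^2 ≡ 8^2 = 64 ≡ 64 (mod 299)
8^4 ≡ 64^2 = 4096 ≡ 209 (mod 299)
8^8 ≡ 209^2 = 43681 ≡ 27 (mod 299)
8^16 ≡ 27^2 = 729 ≡ 131 (mod 299)
8^32 ≡ 131^2 = 17161 ≡ 118 (mod 299)
8^64 ≡ 118^2 = 13924 ≡ 170 (mod 299)
8^128 ≡ 170^2 = 28900 ≡ 196 (mod 299)
8^256 ≡ 196^2 = 38416 ≡ 144 (mod 299)
298 = 256 + 32 + 8 + 2 in binary powers of 2.
So 8^298 ≡ 144 · 118 · 27 · 64 ≡ 77 (mod 299).
Since 77 ≠ 1, base 8 is a Fermat witness: 299 is composite.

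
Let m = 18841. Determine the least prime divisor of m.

83

18841 is odd.
Digit sum 22, not divisible by 3.
Ends in 1: not divisible by 5.
7: 18841 = 7·2691 + 4
11: 18841 = 11·1712 + 9
13: 18841 = 13·1449 + 4
17: 18841 = 17·1108 + 5
19: 18841 = 19·991 + 12
23: 18841 = 23·819 + 4
29: 18841 = 29·649 + 20
31: 18841 = 31·607 + 24
37: 18841 = 37·509 + 8
41: 18841 = 41·459 + 22
43: 18841 = 43·438 + 7
47: 18841 = 47·400 + 41
53: 18841 = 53·355 + 26
59: 18841 = 59·319 + 20
61: 18841 = 61·308 + 53
67: 18841 = 67·281 + 14
71: 18841 = 71·265 + 26
73: 18841 = 73·258 + 7
79: 18841 = 79·238 + 39
83: 18841 = 83·227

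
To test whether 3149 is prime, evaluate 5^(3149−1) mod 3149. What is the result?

5^1 ≡ 5 (mod 3149)
5^2 ≡ 5^2 = 25 ≡ 25 (mod 3149)
5^4 ≡ 25^2 = 625 ≡ 625 (mod 3149)
5^8 ≡ 625^2 = 390625 ≡ 149 (mod 3149)
5^16 ≡ 149^2 = 22201 ≡ 158 (mod 3149)
5^32 ≡ 158^2 = 24964 ≡ 2921 (mod 3149)
5^64 ≡ 2921^2 = 8532241 ≡ 1600 (mod 3149)
5^128 ≡ 1600^2 = 2560000 ≡ 3012 (mod 3149)
5^256 ≡ 3012^2 = 9072144 ≡ 3024 (mod 3149)
5^512 ≡ 3024^2 = 9144576 ≡ 3029 (mod 3149)
5^1024 ≡ 3029^2 = 9174841 ≡ 1804 (mod 3149)
5^2048 ≡ 1804^2 = 3254416 ≡ 1499 (mod 3149)
3148 = 2048 + 1024 + 64 + 8 + 4 in binary powers of 2.
So 5^3148 ≡ 1499 · 1804 · 1600 · 149 · 625 ≡ 896 (mod 3149).
Since 896 ≠ 1, base 5 is a Fermat witness: 3149 is composite.

896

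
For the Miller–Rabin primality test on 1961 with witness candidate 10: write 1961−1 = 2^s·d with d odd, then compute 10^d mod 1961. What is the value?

1961 − 1 = 1960 = 2^3 · 245, so d = 245.
10^1 ≡ 10 (mod 1961)
10^2 ≡ 10^2 = 100 ≡ 100 (mod 1961)
10^4 ≡ 100^2 = 10000 ≡ 195 (mod 1961)
10^8 ≡ 195^2 = 38025 ≡ 766 (mod 1961)
10^16 ≡ 766^2 = 586756 ≡ 417 (mod 1961)
10^32 ≡ 417^2 = 173889 ≡ 1321 (mod 1961)
10^64 ≡ 1321^2 = 1745041 ≡ 1712 (mod 1961)
10^128 ≡ 1712^2 = 2930944 ≡ 1210 (mod 1961)
245 = 128 + 64 + 32 + 16 + 4 + 1 in binary powers of 2.
So 10^245 ≡ 1210 · 1712 · 1321 · 417 · 195 · 10 ≡ 1210 (mod 1961).
Squaring chain: 1210 → 1194 → 1950; never reaches −1, so base 10 is a Miller–Rabin witness that 1961 is composite.

1210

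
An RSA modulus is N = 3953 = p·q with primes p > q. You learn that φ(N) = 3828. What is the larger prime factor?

67

φ(n) = (p−1)(q−1) = n − (p+q) + 1, so p + q = 3953 − 3828 + 1 = 126.
p and q are the roots of t² − 126t + 3953 = 0.
Discriminant: 126² − 4·3953 = 15876 − 15812 = 64; √64 = 8.
q = (126 − 8)/2 = 59, p = (126 + 8)/2 = 67.
Check: 59 · 67 = 3953.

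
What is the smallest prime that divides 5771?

5771 is odd.
Digit sum 20, not divisible by 3.
Ends in 1: not divisible by 5.
7: 5771 = 7·824 + 3
11: 5771 = 11·524 + 7
13: 5771 = 13·443 + 12
17: 5771 = 17·339 + 8
19: 5771 = 19·303 + 14
23: 5771 = 23·250 + 21
29: 5771 = 29·199

29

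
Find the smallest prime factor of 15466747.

97

15466747 is odd.
Digit sum 40, not divisible by 3.
Ends in 7: not divisible by 5.
7: 15466747 = 7·2209535 + 2
11: 15466747 = 11·1406067 + 10
13: 15466747 = 13·1189749 + 10
17: 15466747 = 17·909808 + 11
19: 15466747 = 19·814039 + 6
23: 15466747 = 23·672467 + 6
29: 15466747 = 29·533336 + 3
31: 15466747 = 31·498927 + 10
37: 15466747 = 37·418020 + 7
41: 15466747 = 41·377237 + 30
43: 15466747 = 43·359691 + 34
47: 15466747 = 47·329079 + 34
53: 15466747 = 53·291825 + 22
59: 15466747 = 59·262148 + 15
61: 15466747 = 61·253553 + 14
67: 15466747 = 67·230846 + 65
71: 15466747 = 71·217841 + 36
73: 15466747 = 73·211873 + 18
79: 15466747 = 79·195781 + 48
83: 15466747 = 83·186346 + 29
89: 15466747 = 89·173783 + 60
97: 15466747 = 97·159451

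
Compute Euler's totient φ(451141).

430848

Factor: 451141 = 37 · 89 · 137.
φ(451141) = (37−1) · (89−1) · (137−1) = 36 · 88 · 136 = 430848.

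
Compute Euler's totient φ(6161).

6000

Factor: 6161 = 61 · 101.
φ(6161) = (61−1) · (101−1) = 60 · 100 = 6000.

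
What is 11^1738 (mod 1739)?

1062

11^1 ≡ 11 (mod 1739)
11^2 ≡ 11^2 = 121 ≡ 121 (mod 1739)
11^4 ≡ 121^2 = 14641 ≡ 729 (mod 1739)
11^8 ≡ 729^2 = 531441 ≡ 1046 (mod 1739)
11^16 ≡ 1046^2 = 1094116 ≡ 285 (mod 1739)
11^32 ≡ 285^2 = 81225 ≡ 1231 (mod 1739)
11^64 ≡ 1231^2 = 1515361 ≡ 692 (mod 1739)
11^128 ≡ 692^2 = 478864 ≡ 639 (mod 1739)
11^256 ≡ 639^2 = 408321 ≡ 1395 (mod 1739)
11^512 ≡ 1395^2 = 1946025 ≡ 84 (mod 1739)
11^1024 ≡ 84^2 = 7056 ≡ 100 (mod 1739)
1738 = 1024 + 512 + 128 + 64 + 8 + 2 in binary powers of 2.
So 11^1738 ≡ 100 · 84 · 639 · 692 · 1046 · 121 ≡ 1062 (mod 1739).
Since 1062 ≠ 1, base 11 is a Fermat witness: 1739 is composite.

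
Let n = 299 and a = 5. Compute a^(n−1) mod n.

64

5^1 ≡ 5 (mod 299)
5^2 ≡ 5^2 = 25 ≡ 25 (mod 299)
5^4 ≡ 25^2 = 625 ≡ 27 (mod 299)
5^8 ≡ 27^2 = 729 ≡ 131 (mod 299)
5^16 ≡ 131^2 = 17161 ≡ 118 (mod 299)
5^32 ≡ 118^2 = 13924 ≡ 170 (mod 299)
5^64 ≡ 170^2 = 28900 ≡ 196 (mod 299)
5^128 ≡ 196^2 = 38416 ≡ 144 (mod 299)
5^256 ≡ 144^2 = 20736 ≡ 105 (mod 299)
298 = 256 + 32 + 8 + 2 in binary powers of 2.
So 5^298 ≡ 105 · 170 · 131 · 25 ≡ 64 (mod 299).
Since 64 ≠ 1, base 5 is a Fermat witness: 299 is composite.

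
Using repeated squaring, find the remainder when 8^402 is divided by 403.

8^1 ≡ 8 (mod 403)
8^2 ≡ 8^2 = 64 ≡ 64 (mod 403)
8^4 ≡ 64^2 = 4096 ≡ 66 (mod 403)
8^8 ≡ 66^2 = 4356 ≡ 326 (mod 403)
8^16 ≡ 326^2 = 106276 ≡ 287 (mod 403)
8^32 ≡ 287^2 = 82369 ≡ 157 (mod 403)
8^64 ≡ 157^2 = 24649 ≡ 66 (mod 403)
8^128 ≡ 66^2 = 4356 ≡ 326 (mod 403)
8^256 ≡ 326^2 = 106276 ≡ 287 (mod 403)
402 = 256 + 128 + 16 + 2 in binary powers of 2.
So 8^402 ≡ 287 · 326 · 287 · 64 ≡ 64 (mod 403).
Since 64 ≠ 1, base 8 is a Fermat witness: 403 is composite.

64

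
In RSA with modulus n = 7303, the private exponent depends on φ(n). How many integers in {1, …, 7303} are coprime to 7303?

Factor: 7303 = 67 · 109.
φ(7303) = (67−1) · (109−1) = 66 · 108 = 7128.

7128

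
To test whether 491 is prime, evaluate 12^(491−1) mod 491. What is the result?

1

12^1 ≡ 12 (mod 491)
12^2 ≡ 12^2 = 144 ≡ 144 (mod 491)
12^4 ≡ 144^2 = 20736 ≡ 114 (mod 491)
12^8 ≡ 114^2 = 12996 ≡ 230 (mod 491)
12^16 ≡ 230^2 = 52900 ≡ 363 (mod 491)
12^32 ≡ 363^2 = 131769 ≡ 181 (mod 491)
12^64 ≡ 181^2 = 32761 ≡ 355 (mod 491)
12^128 ≡ 355^2 = 126025 ≡ 329 (mod 491)
12^256 ≡ 329^2 = 108241 ≡ 221 (mod 491)
490 = 256 + 128 + 64 + 32 + 8 + 2 in binary powers of 2.
So 12^490 ≡ 221 · 329 · 355 · 181 · 230 · 144 ≡ 1 (mod 491).
Since the result is 1, base 12 gives no evidence that 491 is composite.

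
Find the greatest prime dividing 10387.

47

10387 = 13 · 799
799 = 17 · 47
47 is prime.
So 10387 = 13 · 17 · 47; the largest prime factor is 47.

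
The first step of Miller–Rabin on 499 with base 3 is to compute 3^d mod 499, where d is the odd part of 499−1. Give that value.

499 − 1 = 498 = 2^1 · 249, so d = 249.
3^1 ≡ 3 (mod 499)
3^2 ≡ 3^2 = 9 ≡ 9 (mod 499)
3^4 ≡ 9^2 = 81 ≡ 81 (mod 499)
3^8 ≡ 81^2 = 6561 ≡ 74 (mod 499)
3^16 ≡ 74^2 = 5476 ≡ 486 (mod 499)
3^32 ≡ 486^2 = 236196 ≡ 169 (mod 499)
3^64 ≡ 169^2 = 28561 ≡ 118 (mod 499)
3^128 ≡ 118^2 = 13924 ≡ 451 (mod 499)
249 = 128 + 64 + 32 + 16 + 8 + 1 in binary powers of 2.
So 3^249 ≡ 451 · 118 · 169 · 486 · 74 · 3 ≡ 498 (mod 499).
Since 3^d ≡ 498 (mod 499), base 3 does not prove 499 composite.

498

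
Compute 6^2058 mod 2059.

1161

6^1 ≡ 6 (mod 2059)
6^2 ≡ 6^2 = 36 ≡ 36 (mod 2059)
6^4 ≡ 36^2 = 1296 ≡ 1296 (mod 2059)
6^8 ≡ 1296^2 = 1679616 ≡ 1531 (mod 2059)
6^16 ≡ 1531^2 = 2343961 ≡ 819 (mod 2059)
6^32 ≡ 819^2 = 670761 ≡ 1586 (mod 2059)
6^64 ≡ 1586^2 = 2515396 ≡ 1357 (mod 2059)
6^128 ≡ 1357^2 = 1841449 ≡ 703 (mod 2059)
6^256 ≡ 703^2 = 494209 ≡ 49 (mod 2059)
6^512 ≡ 49^2 = 2401 ≡ 342 (mod 2059)
6^1024 ≡ 342^2 = 116964 ≡ 1660 (mod 2059)
6^2048 ≡ 1660^2 = 2755600 ≡ 658 (mod 2059)
2058 = 2048 + 8 + 2 in binary powers of 2.
So 6^2058 ≡ 658 · 1531 · 36 ≡ 1161 (mod 2059).
Since 1161 ≠ 1, base 6 is a Fermat witness: 2059 is composite.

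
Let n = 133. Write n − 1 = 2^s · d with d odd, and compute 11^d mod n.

1

133 − 1 = 132 = 2^2 · 33, so d = 33.
11^1 ≡ 11 (mod 133)
11^2 ≡ 11^2 = 121 ≡ 121 (mod 133)
11^4 ≡ 121^2 = 14641 ≡ 11 (mod 133)
11^8 ≡ 11^2 = 121 ≡ 121 (mod 133)
11^16 ≡ 121^2 = 14641 ≡ 11 (mod 133)
11^32 ≡ 11^2 = 121 ≡ 121 (mod 133)
33 = 32 + 1 in binary powers of 2.
So 11^33 ≡ 121 · 11 ≡ 1 (mod 133).
Since 11^d ≡ 1 (mod 133), base 11 does not prove 133 composite.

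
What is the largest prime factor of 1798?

31

1798 = 2 · 899
899 = 29 · 31
31 is prime.
So 1798 = 2 · 29 · 31; the largest prime factor is 31.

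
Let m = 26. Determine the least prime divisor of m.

26 is even: 2 divides it.

2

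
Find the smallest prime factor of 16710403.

67

16710403 is odd.
Digit sum 22, not divisible by 3.
Ends in 3: not divisible by 5.
7: 16710403 = 7·2387200 + 3
11: 16710403 = 11·1519127 + 6
13: 16710403 = 13·1285415 + 8
17: 16710403 = 17·982964 + 15
19: 16710403 = 19·879494 + 17
23: 16710403 = 23·726539 + 6
29: 16710403 = 29·576220 + 23
31: 16710403 = 31·539045 + 8
37: 16710403 = 37·451632 + 19
41: 16710403 = 41·407570 + 33
43: 16710403 = 43·388614 + 1
47: 16710403 = 47·355540 + 23
53: 16710403 = 53·315290 + 33
59: 16710403 = 59·283227 + 10
61: 16710403 = 61·273941 + 2
67: 16710403 = 67·249409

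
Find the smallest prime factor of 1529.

11

1529 is odd.
Digit sum 17, not divisible by 3.
Ends in 9: not divisible by 5.
7: 1529 = 7·218 + 3
11: 1529 = 11·139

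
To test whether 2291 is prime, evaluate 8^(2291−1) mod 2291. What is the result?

8^1 ≡ 8 (mod 2291)
8^2 ≡ 8^2 = 64 ≡ 64 (mod 2291)
8^4 ≡ 64^2 = 4096 ≡ 1805 (mod 2291)
8^8 ≡ 1805^2 = 3258025 ≡ 223 (mod 2291)
8^16 ≡ 223^2 = 49729 ≡ 1618 (mod 2291)
8^32 ≡ 1618^2 = 2617924 ≡ 1602 (mod 2291)
8^64 ≡ 1602^2 = 2566404 ≡ 484 (mod 2291)
8^128 ≡ 484^2 = 234256 ≡ 574 (mod 2291)
8^256 ≡ 574^2 = 329476 ≡ 1863 (mod 2291)
8^512 ≡ 1863^2 = 3470769 ≡ 2195 (mod 2291)
8^1024 ≡ 2195^2 = 4818025 ≡ 52 (mod 2291)
8^2048 ≡ 52^2 = 2704 ≡ 413 (mod 2291)
2290 = 2048 + 128 + 64 + 32 + 16 + 2 in binary powers of 2.
So 8^2290 ≡ 413 · 574 · 484 · 1602 · 1618 · 64 ≡ 2039 (mod 2291).
Since 2039 ≠ 1, base 8 is a Fermat witness: 2291 is composite.

2039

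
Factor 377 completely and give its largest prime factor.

377 = 13 · 29
29 is prime.
So 377 = 13 · 29; the largest prime factor is 29.

29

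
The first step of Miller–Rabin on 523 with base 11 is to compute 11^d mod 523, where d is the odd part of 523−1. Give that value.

523 − 1 = 522 = 2^1 · 261, so d = 261.
11^1 ≡ 11 (mod 523)
11^2 ≡ 11^2 = 121 ≡ 121 (mod 523)
11^4 ≡ 121^2 = 14641 ≡ 520 (mod 523)
11^8 ≡ 520^2 = 270400 ≡ 9 (mod 523)
11^16 ≡ 9^2 = 81 ≡ 81 (mod 523)
11^32 ≡ 81^2 = 6561 ≡ 285 (mod 523)
11^64 ≡ 285^2 = 81225 ≡ 160 (mod 523)
11^128 ≡ 160^2 = 25600 ≡ 496 (mod 523)
11^256 ≡ 496^2 = 246016 ≡ 206 (mod 523)
261 = 256 + 4 + 1 in binary powers of 2.
So 11^261 ≡ 206 · 520 · 11 ≡ 1 (mod 523).
Since 11^d ≡ 1 (mod 523), base 11 does not prove 523 composite.

1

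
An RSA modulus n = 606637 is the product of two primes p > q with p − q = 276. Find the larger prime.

929

Since p = q + 276, we have 606637 = q(q + 276), so q² + 276q − 606637 = 0.
Discriminant: 276² + 4·606637 = 76176 + 2426548 = 2502724; √2502724 = 1582.
q = (−276 + 1582)/2 = 653, and p = q + 276 = 929.
Check: 653 · 929 = 606637.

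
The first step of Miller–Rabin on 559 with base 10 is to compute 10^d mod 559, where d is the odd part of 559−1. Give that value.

207

559 − 1 = 558 = 2^1 · 279, so d = 279.
10^1 ≡ 10 (mod 559)
10^2 ≡ 10^2 = 100 ≡ 100 (mod 559)
10^4 ≡ 100^2 = 10000 ≡ 497 (mod 559)
10^8 ≡ 497^2 = 247009 ≡ 490 (mod 559)
10^16 ≡ 490^2 = 240100 ≡ 289 (mod 559)
10^32 ≡ 289^2 = 83521 ≡ 230 (mod 559)
10^64 ≡ 230^2 = 52900 ≡ 354 (mod 559)
10^128 ≡ 354^2 = 125316 ≡ 100 (mod 559)
10^256 ≡ 100^2 = 10000 ≡ 497 (mod 559)
279 = 256 + 16 + 4 + 2 + 1 in binary powers of 2.
So 10^279 ≡ 497 · 289 · 497 · 100 · 10 ≡ 207 (mod 559).
Squaring chain: 207; never reaches −1, so base 10 is a Miller–Rabin witness that 559 is composite.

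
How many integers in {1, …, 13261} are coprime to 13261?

Factor: 13261 = 89 · 149.
φ(13261) = (89−1) · (149−1) = 88 · 148 = 13024.

13024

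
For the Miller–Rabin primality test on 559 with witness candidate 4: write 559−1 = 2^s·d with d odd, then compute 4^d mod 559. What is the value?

441

559 − 1 = 558 = 2^1 · 279, so d = 279.
4^1 ≡ 4 (mod 559)
4^2 ≡ 4^2 = 16 ≡ 16 (mod 559)
4^4 ≡ 16^2 = 256 ≡ 256 (mod 559)
4^8 ≡ 256^2 = 65536 ≡ 133 (mod 559)
4^16 ≡ 133^2 = 17689 ≡ 360 (mod 559)
4^32 ≡ 360^2 = 129600 ≡ 471 (mod 559)
4^64 ≡ 471^2 = 221841 ≡ 477 (mod 559)
4^128 ≡ 477^2 = 227529 ≡ 16 (mod 559)
4^256 ≡ 16^2 = 256 ≡ 256 (mod 559)
279 = 256 + 16 + 4 + 2 + 1 in binary powers of 2.
So 4^279 ≡ 256 · 360 · 256 · 16 · 4 ≡ 441 (mod 559).
Squaring chain: 441; never reaches −1, so base 4 is a Miller–Rabin witness that 559 is composite.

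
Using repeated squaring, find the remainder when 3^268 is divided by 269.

1

3^1 ≡ 3 (mod 269)
3^2 ≡ 3^2 = 9 ≡ 9 (mod 269)
3^4 ≡ 9^2 = 81 ≡ 81 (mod 269)
3^8 ≡ 81^2 = 6561 ≡ 105 (mod 269)
3^16 ≡ 105^2 = 11025 ≡ 265 (mod 269)
3^32 ≡ 265^2 = 70225 ≡ 16 (mod 269)
3^64 ≡ 16^2 = 256 ≡ 256 (mod 269)
3^128 ≡ 256^2 = 65536 ≡ 169 (mod 269)
3^256 ≡ 169^2 = 28561 ≡ 47 (mod 269)
268 = 256 + 8 + 4 in binary powers of 2.
So 3^268 ≡ 47 · 105 · 81 ≡ 1 (mod 269).
Since the result is 1, base 3 gives no evidence that 269 is composite.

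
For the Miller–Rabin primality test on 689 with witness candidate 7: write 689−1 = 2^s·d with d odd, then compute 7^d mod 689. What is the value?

689 − 1 = 688 = 2^4 · 43, so d = 43.
7^1 ≡ 7 (mod 689)
7^2 ≡ 7^2 = 49 ≡ 49 (mod 689)
7^4 ≡ 49^2 = 2401 ≡ 334 (mod 689)
7^8 ≡ 334^2 = 111556 ≡ 627 (mod 689)
7^16 ≡ 627^2 = 393129 ≡ 399 (mod 689)
7^32 ≡ 399^2 = 159201 ≡ 42 (mod 689)
43 = 32 + 8 + 2 + 1 in binary powers of 2.
So 7^43 ≡ 42 · 627 · 49 · 7 ≡ 461 (mod 689).
Squaring chain: 461 → 309 → 399 → 42; never reaches −1, so base 7 is a Miller–Rabin witness that 689 is composite.

461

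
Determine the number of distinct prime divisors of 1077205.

1077205 = 5 · 215441
215441 = 17 · 12673
12673 = 19 · 667
667 = 23 · 29
1077205 = 5 · 17 · 19 · 23 · 29, which has 5 distinct prime factors.

5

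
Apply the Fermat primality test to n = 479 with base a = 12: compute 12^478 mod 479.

1

12^1 ≡ 12 (mod 479)
12^2 ≡ 12^2 = 144 ≡ 144 (mod 479)
12^4 ≡ 144^2 = 20736 ≡ 139 (mod 479)
12^8 ≡ 139^2 = 19321 ≡ 161 (mod 479)
12^16 ≡ 161^2 = 25921 ≡ 55 (mod 479)
12^32 ≡ 55^2 = 3025 ≡ 151 (mod 479)
12^64 ≡ 151^2 = 22801 ≡ 288 (mod 479)
12^128 ≡ 288^2 = 82944 ≡ 77 (mod 479)
12^256 ≡ 77^2 = 5929 ≡ 181 (mod 479)
478 = 256 + 128 + 64 + 16 + 8 + 4 + 2 in binary powers of 2.
So 12^478 ≡ 181 · 77 · 288 · 55 · 161 · 139 · 144 ≡ 1 (mod 479).
Since the result is 1, base 12 gives no evidence that 479 is composite.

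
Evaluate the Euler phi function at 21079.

Factor: 21079 = 107 · 197.
φ(21079) = (107−1) · (197−1) = 106 · 196 = 20776.

20776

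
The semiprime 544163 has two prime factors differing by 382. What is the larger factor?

953

Since p = q + 382, we have 544163 = q(q + 382), so q² + 382q − 544163 = 0.
Discriminant: 382² + 4·544163 = 145924 + 2176652 = 2322576; √2322576 = 1524.
q = (−382 + 1524)/2 = 571, and p = q + 382 = 953.
Check: 571 · 953 = 544163.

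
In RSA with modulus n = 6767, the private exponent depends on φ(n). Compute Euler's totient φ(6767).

6600

Factor: 6767 = 67 · 101.
φ(6767) = (67−1) · (101−1) = 66 · 100 = 6600.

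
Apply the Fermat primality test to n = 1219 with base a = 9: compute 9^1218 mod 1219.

9^1 ≡ 9 (mod 1219)
9^2 ≡ 9^2 = 81 ≡ 81 (mod 1219)
9^4 ≡ 81^2 = 6561 ≡ 466 (mod 1219)
9^8 ≡ 466^2 = 217156 ≡ 174 (mod 1219)
9^16 ≡ 174^2 = 30276 ≡ 1020 (mod 1219)
9^32 ≡ 1020^2 = 1040400 ≡ 593 (mod 1219)
9^64 ≡ 593^2 = 351649 ≡ 577 (mod 1219)
9^128 ≡ 577^2 = 332929 ≡ 142 (mod 1219)
9^256 ≡ 142^2 = 20164 ≡ 660 (mod 1219)
9^512 ≡ 660^2 = 435600 ≡ 417 (mod 1219)
9^1024 ≡ 417^2 = 173889 ≡ 791 (mod 1219)
1218 = 1024 + 128 + 64 + 2 in binary powers of 2.
So 9^1218 ≡ 791 · 142 · 577 · 81 ≡ 289 (mod 1219).
Since 289 ≠ 1, base 9 is a Fermat witness: 1219 is composite.

289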